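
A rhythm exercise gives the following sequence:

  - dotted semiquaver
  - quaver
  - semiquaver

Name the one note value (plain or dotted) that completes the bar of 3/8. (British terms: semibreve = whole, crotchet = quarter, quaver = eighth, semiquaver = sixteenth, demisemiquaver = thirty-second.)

dotted sixteenth note

The bar of 3/8 = 12 thirty-second notes.
In thirty-second notes: dotted semiquaver = 3; quaver = 4; semiquaver = 2.
Altogether 3 + 4 + 2 = 9.
Remaining: 12 − 9 = 3 thirty-second notes, which is a dotted sixteenth note.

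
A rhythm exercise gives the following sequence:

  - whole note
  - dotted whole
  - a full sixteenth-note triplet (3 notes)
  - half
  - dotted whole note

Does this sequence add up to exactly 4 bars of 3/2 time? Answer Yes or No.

No

One bar of 3/2 = 12 eighth notes, so 4 bars = 48.
Convert each value to eighth notes: whole note = 8; dotted whole = 12; a full sixteenth-note triplet (3 notes) (three triplet sixteenths span one eighth) = 1; half = 4; dotted whole note = 12.
Altogether 8 + 12 + 1 + 4 + 12 = 37.
37 falls short of 48, so the answer is No.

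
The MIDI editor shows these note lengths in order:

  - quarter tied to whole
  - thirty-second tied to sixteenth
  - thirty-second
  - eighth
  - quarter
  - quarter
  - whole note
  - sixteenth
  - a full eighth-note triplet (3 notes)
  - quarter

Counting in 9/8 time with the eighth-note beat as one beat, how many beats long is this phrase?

28.5

One eighth-note beat = 4 thirty-second notes.
Express everything in thirty-second notes: quarter tied to whole (quarter + whole) = 40; thirty-second tied to sixteenth (thirty-second + sixteenth) = 3; thirty-second = 1; eighth = 4; quarter = 8; quarter = 8; whole note = 32; sixteenth = 2; a full eighth-note triplet (3 notes) (three triplet eighths span one quarter) = 8; quarter = 8.
Sum: 40 + 3 + 1 + 4 + 8 + 8 + 32 + 2 + 8 + 8 = 114.
114 ÷ 4 = 28.5 beats.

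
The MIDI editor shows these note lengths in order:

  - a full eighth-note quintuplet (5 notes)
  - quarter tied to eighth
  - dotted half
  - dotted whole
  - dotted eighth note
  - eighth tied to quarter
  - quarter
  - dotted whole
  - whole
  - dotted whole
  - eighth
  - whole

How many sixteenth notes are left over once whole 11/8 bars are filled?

13

One bar of 11/8 = 22 sixteenth notes.
Working in sixteenth notes: a full eighth-note quintuplet (5 notes) (five quintuplet eighths span one half) = 8; quarter tied to eighth (quarter + eighth) = 6; dotted half = 12; dotted whole = 24; dotted eighth note = 3; eighth tied to quarter (eighth + quarter) = 6; quarter = 4; dotted whole = 24; whole = 16; dotted whole = 24; eighth = 2; whole = 16.
Altogether 8 + 6 + 12 + 24 + 3 + 6 + 4 + 24 + 16 + 24 + 2 + 16 = 145.
145 ÷ 22 = 6 complete bars with 13 sixteenth notes remaining.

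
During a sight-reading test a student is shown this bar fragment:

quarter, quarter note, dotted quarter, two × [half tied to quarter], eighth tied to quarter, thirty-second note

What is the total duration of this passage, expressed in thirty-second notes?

89

Express everything in thirty-second notes: quarter = 8; quarter note = 8; dotted quarter = 12; half tied to quarter (half + quarter) = 24; half tied to quarter (half + quarter) = 24; eighth tied to quarter (eighth + quarter) = 12; thirty-second note = 1.
Total: 8 + 8 + 12 + 24 + 24 + 12 + 1 = 89 thirty-second notes.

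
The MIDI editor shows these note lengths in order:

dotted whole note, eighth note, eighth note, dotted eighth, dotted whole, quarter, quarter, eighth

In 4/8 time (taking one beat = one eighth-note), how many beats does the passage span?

32.5

One eighth-note beat = 2 sixteenth notes.
Convert each value to sixteenth notes: dotted whole note = 24; eighth note = 2; eighth note = 2; dotted eighth = 3; dotted whole = 24; quarter = 4; quarter = 4; eighth = 2.
Altogether 24 + 2 + 2 + 3 + 24 + 4 + 4 + 2 = 65.
65 ÷ 2 = 32.5 beats.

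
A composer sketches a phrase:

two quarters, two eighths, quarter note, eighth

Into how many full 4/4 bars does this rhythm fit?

One bar of 4/4 = 8 eighth notes.
In eighth notes: quarter = 2; quarter = 2; eighth = 1; eighth = 1; quarter note = 2; eighth = 1.
Total: 2 + 2 + 1 + 1 + 2 + 1 = 9.
9 ÷ 8 = 1 complete bar with 1 left over.

1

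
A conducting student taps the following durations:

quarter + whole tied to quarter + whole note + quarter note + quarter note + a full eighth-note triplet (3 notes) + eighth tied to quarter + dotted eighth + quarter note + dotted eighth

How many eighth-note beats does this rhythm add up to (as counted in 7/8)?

One eighth-note beat = 2 sixteenth notes.
Each duration in sixteenth notes: quarter = 4; whole tied to quarter (whole + quarter) = 20; whole note = 16; quarter note = 4; quarter note = 4; a full eighth-note triplet (3 notes) (three triplet eighths span one quarter) = 4; eighth tied to quarter (eighth + quarter) = 6; dotted eighth = 3; quarter note = 4; dotted eighth = 3.
Sum: 4 + 20 + 16 + 4 + 4 + 4 + 6 + 3 + 4 + 3 = 68.
68 ÷ 2 = 34 beats.

34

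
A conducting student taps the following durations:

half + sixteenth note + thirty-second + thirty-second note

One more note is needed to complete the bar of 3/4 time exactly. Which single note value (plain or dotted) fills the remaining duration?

eighth note

The bar of 3/4 = 24 thirty-second notes.
In thirty-second notes: half = 16; sixteenth note = 2; thirty-second = 1; thirty-second note = 1.
Altogether 16 + 2 + 1 + 1 = 20.
Remaining: 24 − 20 = 4 thirty-second notes, which is a eighth note.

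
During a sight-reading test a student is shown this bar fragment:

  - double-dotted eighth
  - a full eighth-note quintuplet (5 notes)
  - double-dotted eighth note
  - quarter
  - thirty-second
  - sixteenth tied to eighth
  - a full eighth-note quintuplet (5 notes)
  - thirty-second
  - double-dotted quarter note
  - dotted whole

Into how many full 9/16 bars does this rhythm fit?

One bar of 9/16 = 18 thirty-second notes.
Each duration in thirty-second notes: double-dotted eighth = 7; a full eighth-note quintuplet (5 notes) (five quintuplet eighths span one half) = 16; double-dotted eighth note = 7; quarter = 8; thirty-second = 1; sixteenth tied to eighth (sixteenth + eighth) = 6; a full eighth-note quintuplet (5 notes) (five quintuplet eighths span one half) = 16; thirty-second = 1; double-dotted quarter note = 14; dotted whole = 48.
Total: 7 + 16 + 7 + 8 + 1 + 6 + 16 + 1 + 14 + 48 = 124.
124 ÷ 18 = 6 complete bars with 16 left over.

6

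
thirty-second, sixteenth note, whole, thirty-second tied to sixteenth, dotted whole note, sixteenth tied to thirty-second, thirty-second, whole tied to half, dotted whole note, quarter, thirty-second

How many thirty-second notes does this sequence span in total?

In thirty-second notes: thirty-second = 1; sixteenth note = 2; whole = 32; thirty-second tied to sixteenth (thirty-second + sixteenth) = 3; dotted whole note = 48; sixteenth tied to thirty-second (sixteenth + thirty-second) = 3; thirty-second = 1; whole tied to half (whole + half) = 48; dotted whole note = 48; quarter = 8; thirty-second = 1.
Altogether 1 + 2 + 32 + 3 + 48 + 3 + 1 + 48 + 48 + 8 + 1 = 195 thirty-second notes.

195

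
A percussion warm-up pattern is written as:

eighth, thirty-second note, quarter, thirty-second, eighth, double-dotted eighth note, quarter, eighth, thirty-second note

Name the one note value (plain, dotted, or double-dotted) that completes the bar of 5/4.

The bar of 5/4 = 40 thirty-second notes.
Each duration in thirty-second notes: eighth = 4; thirty-second note = 1; quarter = 8; thirty-second = 1; eighth = 4; double-dotted eighth note = 7; quarter = 8; eighth = 4; thirty-second note = 1.
Total: 4 + 1 + 8 + 1 + 4 + 7 + 8 + 4 + 1 = 38.
Remaining: 40 − 38 = 2 thirty-second notes, which is a sixteenth note.

sixteenth note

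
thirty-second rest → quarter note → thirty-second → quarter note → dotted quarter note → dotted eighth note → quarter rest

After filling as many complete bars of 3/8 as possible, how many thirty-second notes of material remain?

8

One bar of 3/8 = 12 thirty-second notes.
Express everything in thirty-second notes: thirty-second rest = 1; quarter note = 8; thirty-second = 1; quarter note = 8; dotted quarter note = 12; dotted eighth note = 6; quarter rest = 8.
Adding: 1 + 8 + 1 + 8 + 12 + 6 + 8 = 44.
44 ÷ 12 = 3 complete bars with 8 thirty-second notes remaining.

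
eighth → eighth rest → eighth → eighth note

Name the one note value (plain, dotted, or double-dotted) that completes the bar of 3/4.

The bar of 3/4 = 6 eighth notes.
Working in eighth notes: eighth = 1; eighth rest = 1; eighth = 1; eighth note = 1.
Total: 1 + 1 + 1 + 1 = 4.
Remaining: 6 − 4 = 2 eighth notes, which is a quarter note.

quarter note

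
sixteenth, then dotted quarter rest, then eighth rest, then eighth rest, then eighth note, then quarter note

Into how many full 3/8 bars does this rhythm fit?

One bar of 3/8 = 6 sixteenth notes.
In sixteenth notes: sixteenth = 1; dotted quarter rest = 6; eighth rest = 2; eighth rest = 2; eighth note = 2; quarter note = 4.
Total: 1 + 6 + 2 + 2 + 2 + 4 = 17.
17 ÷ 6 = 2 complete bars with 5 left over.

2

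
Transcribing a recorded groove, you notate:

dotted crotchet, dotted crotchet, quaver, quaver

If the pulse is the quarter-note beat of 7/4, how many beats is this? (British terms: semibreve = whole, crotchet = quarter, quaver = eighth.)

One quarter-note beat = 2 eighth notes.
In eighth notes: dotted crotchet = 3; dotted crotchet = 3; quaver = 1; quaver = 1.
Adding: 3 + 3 + 1 + 1 = 8.
8 ÷ 2 = 4 beats.

4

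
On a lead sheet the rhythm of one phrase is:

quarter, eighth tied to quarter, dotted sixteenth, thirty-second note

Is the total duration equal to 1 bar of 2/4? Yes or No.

One bar of 2/4 = 16 thirty-second notes.
Convert each value to thirty-second notes: quarter = 8; eighth tied to quarter (eighth + quarter) = 12; dotted sixteenth = 3; thirty-second note = 1.
Sum: 8 + 12 + 3 + 1 = 24.
24 exceeds 16, so the answer is No.

No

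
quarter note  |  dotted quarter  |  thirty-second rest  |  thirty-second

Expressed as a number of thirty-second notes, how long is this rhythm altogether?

22

Working in thirty-second notes: quarter note = 8; dotted quarter = 12; thirty-second rest = 1; thirty-second = 1.
Altogether 8 + 12 + 1 + 1 = 22 thirty-second notes.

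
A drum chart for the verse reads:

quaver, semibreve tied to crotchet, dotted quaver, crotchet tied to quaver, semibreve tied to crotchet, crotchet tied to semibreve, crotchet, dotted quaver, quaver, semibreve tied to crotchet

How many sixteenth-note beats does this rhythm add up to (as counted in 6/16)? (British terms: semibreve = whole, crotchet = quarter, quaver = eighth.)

One sixteenth-note beat = 2 thirty-second notes.
In thirty-second notes: quaver = 4; semibreve tied to crotchet (semibreve + crotchet) = 40; dotted quaver = 6; crotchet tied to quaver (crotchet + quaver) = 12; semibreve tied to crotchet (semibreve + crotchet) = 40; crotchet tied to semibreve (crotchet + semibreve) = 40; crotchet = 8; dotted quaver = 6; quaver = 4; semibreve tied to crotchet (semibreve + crotchet) = 40.
Altogether 4 + 40 + 6 + 12 + 40 + 40 + 8 + 6 + 4 + 40 = 200.
200 ÷ 2 = 100 beats.

100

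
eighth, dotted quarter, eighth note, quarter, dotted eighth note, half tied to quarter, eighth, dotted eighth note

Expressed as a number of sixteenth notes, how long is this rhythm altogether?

In sixteenth notes: eighth = 2; dotted quarter = 6; eighth note = 2; quarter = 4; dotted eighth note = 3; half tied to quarter (half + quarter) = 12; eighth = 2; dotted eighth note = 3.
Total: 2 + 6 + 2 + 4 + 3 + 12 + 2 + 3 = 34 sixteenth notes.

34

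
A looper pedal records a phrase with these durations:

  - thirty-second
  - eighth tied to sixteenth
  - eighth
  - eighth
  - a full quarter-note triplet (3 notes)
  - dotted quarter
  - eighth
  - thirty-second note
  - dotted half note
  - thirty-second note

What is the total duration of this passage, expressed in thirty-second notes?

73

Working in thirty-second notes: thirty-second = 1; eighth tied to sixteenth (eighth + sixteenth) = 6; eighth = 4; eighth = 4; a full quarter-note triplet (3 notes) (three triplet quarters span one half) = 16; dotted quarter = 12; eighth = 4; thirty-second note = 1; dotted half note = 24; thirty-second note = 1.
Sum: 1 + 6 + 4 + 4 + 16 + 12 + 4 + 1 + 24 + 1 = 73 thirty-second notes.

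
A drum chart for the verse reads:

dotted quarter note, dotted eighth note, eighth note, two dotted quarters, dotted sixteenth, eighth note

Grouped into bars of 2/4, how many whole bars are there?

One bar of 2/4 = 16 thirty-second notes.
In thirty-second notes: dotted quarter note = 12; dotted eighth note = 6; eighth note = 4; dotted quarter = 12; dotted quarter = 12; dotted sixteenth = 3; eighth note = 4.
Sum: 12 + 6 + 4 + 12 + 12 + 3 + 4 = 53.
53 ÷ 16 = 3 complete bars with 5 left over.

3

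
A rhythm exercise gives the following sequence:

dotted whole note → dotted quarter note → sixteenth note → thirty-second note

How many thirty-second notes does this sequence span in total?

Convert each value to thirty-second notes: dotted whole note = 48; dotted quarter note = 12; sixteenth note = 2; thirty-second note = 1.
Sum: 48 + 12 + 2 + 1 = 63 thirty-second notes.

63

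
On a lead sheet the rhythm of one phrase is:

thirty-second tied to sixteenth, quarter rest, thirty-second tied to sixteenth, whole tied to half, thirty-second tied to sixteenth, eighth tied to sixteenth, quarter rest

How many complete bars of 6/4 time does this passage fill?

1

One bar of 6/4 = 48 thirty-second notes.
Express everything in thirty-second notes: thirty-second tied to sixteenth (thirty-second + sixteenth) = 3; quarter rest = 8; thirty-second tied to sixteenth (thirty-second + sixteenth) = 3; whole tied to half (whole + half) = 48; thirty-second tied to sixteenth (thirty-second + sixteenth) = 3; eighth tied to sixteenth (eighth + sixteenth) = 6; quarter rest = 8.
Total: 3 + 8 + 3 + 48 + 3 + 6 + 8 = 79.
79 ÷ 48 = 1 complete bar with 31 left over.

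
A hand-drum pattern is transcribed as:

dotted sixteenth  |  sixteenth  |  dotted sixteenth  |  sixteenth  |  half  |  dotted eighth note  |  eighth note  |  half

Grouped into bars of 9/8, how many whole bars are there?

1

One bar of 9/8 = 36 thirty-second notes.
Each duration in thirty-second notes: dotted sixteenth = 3; sixteenth = 2; dotted sixteenth = 3; sixteenth = 2; half = 16; dotted eighth note = 6; eighth note = 4; half = 16.
Sum: 3 + 2 + 3 + 2 + 16 + 6 + 4 + 16 = 52.
52 ÷ 36 = 1 complete bar with 16 left over.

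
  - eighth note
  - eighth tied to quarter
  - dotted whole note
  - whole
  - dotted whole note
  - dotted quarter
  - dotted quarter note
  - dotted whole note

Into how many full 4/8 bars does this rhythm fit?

One bar of 4/8 = 4 eighth notes.
Convert each value to eighth notes: eighth note = 1; eighth tied to quarter (eighth + quarter) = 3; dotted whole note = 12; whole = 8; dotted whole note = 12; dotted quarter = 3; dotted quarter note = 3; dotted whole note = 12.
Sum: 1 + 3 + 12 + 8 + 12 + 3 + 3 + 12 = 54.
54 ÷ 4 = 13 complete bars with 2 left over.

13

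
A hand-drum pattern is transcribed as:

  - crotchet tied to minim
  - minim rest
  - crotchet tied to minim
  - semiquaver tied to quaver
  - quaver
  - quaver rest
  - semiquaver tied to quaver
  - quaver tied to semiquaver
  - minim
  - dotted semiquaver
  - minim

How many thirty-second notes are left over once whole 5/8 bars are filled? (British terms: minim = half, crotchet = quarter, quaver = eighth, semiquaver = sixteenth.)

One bar of 5/8 = 20 thirty-second notes.
Working in thirty-second notes: crotchet tied to minim (crotchet + minim) = 24; minim rest = 16; crotchet tied to minim (crotchet + minim) = 24; semiquaver tied to quaver (semiquaver + quaver) = 6; quaver = 4; quaver rest = 4; semiquaver tied to quaver (semiquaver + quaver) = 6; quaver tied to semiquaver (quaver + semiquaver) = 6; minim = 16; dotted semiquaver = 3; minim = 16.
Adding: 24 + 16 + 24 + 6 + 4 + 4 + 6 + 6 + 16 + 3 + 16 = 125.
125 ÷ 20 = 6 complete bars with 5 thirty-second notes remaining.

5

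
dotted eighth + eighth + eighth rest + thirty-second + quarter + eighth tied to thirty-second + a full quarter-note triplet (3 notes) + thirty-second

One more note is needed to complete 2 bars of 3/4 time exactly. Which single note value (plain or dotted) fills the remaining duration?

2 bars of 3/4 = 48 thirty-second notes.
Convert each value to thirty-second notes: dotted eighth = 6; eighth = 4; eighth rest = 4; thirty-second = 1; quarter = 8; eighth tied to thirty-second (eighth + thirty-second) = 5; a full quarter-note triplet (3 notes) (three triplet quarters span one half) = 16; thirty-second = 1.
Total: 6 + 4 + 4 + 1 + 8 + 5 + 16 + 1 = 45.
Remaining: 48 − 45 = 3 thirty-second notes, which is a dotted sixteenth note.

dotted sixteenth note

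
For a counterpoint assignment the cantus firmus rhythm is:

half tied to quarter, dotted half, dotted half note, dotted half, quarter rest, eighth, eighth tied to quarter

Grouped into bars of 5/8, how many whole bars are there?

One bar of 5/8 = 5 eighth notes.
Each duration in eighth notes: half tied to quarter (half + quarter) = 6; dotted half = 6; dotted half note = 6; dotted half = 6; quarter rest = 2; eighth = 1; eighth tied to quarter (eighth + quarter) = 3.
Sum: 6 + 6 + 6 + 6 + 2 + 1 + 3 = 30.
30 ÷ 5 = 6 complete bars with 0 left over.

6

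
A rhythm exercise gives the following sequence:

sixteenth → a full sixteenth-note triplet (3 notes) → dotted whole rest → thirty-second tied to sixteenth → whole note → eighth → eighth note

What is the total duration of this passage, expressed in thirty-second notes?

97

Convert each value to thirty-second notes: sixteenth = 2; a full sixteenth-note triplet (3 notes) (three triplet sixteenths span one eighth) = 4; dotted whole rest = 48; thirty-second tied to sixteenth (thirty-second + sixteenth) = 3; whole note = 32; eighth = 4; eighth note = 4.
Sum: 2 + 4 + 48 + 3 + 32 + 4 + 4 = 97 thirty-second notes.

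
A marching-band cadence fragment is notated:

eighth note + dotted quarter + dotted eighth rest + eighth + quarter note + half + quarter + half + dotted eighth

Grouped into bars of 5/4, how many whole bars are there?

2

One bar of 5/4 = 20 sixteenth notes.
Express everything in sixteenth notes: eighth note = 2; dotted quarter = 6; dotted eighth rest = 3; eighth = 2; quarter note = 4; half = 8; quarter = 4; half = 8; dotted eighth = 3.
Adding: 2 + 6 + 3 + 2 + 4 + 8 + 4 + 8 + 3 = 40.
40 ÷ 20 = 2 complete bars with 0 left over.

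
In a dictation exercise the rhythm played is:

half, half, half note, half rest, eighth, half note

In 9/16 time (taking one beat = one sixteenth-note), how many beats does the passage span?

One sixteenth-note beat = 2 thirty-second notes.
Express everything in thirty-second notes: half = 16; half = 16; half note = 16; half rest = 16; eighth = 4; half note = 16.
Adding: 16 + 16 + 16 + 16 + 4 + 16 = 84.
84 ÷ 2 = 42 beats.

42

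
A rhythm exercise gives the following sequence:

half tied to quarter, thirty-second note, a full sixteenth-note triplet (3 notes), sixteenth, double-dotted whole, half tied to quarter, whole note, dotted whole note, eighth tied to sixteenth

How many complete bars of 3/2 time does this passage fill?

One bar of 3/2 = 48 thirty-second notes.
Express everything in thirty-second notes: half tied to quarter (half + quarter) = 24; thirty-second note = 1; a full sixteenth-note triplet (3 notes) (three triplet sixteenths span one eighth) = 4; sixteenth = 2; double-dotted whole = 56; half tied to quarter (half + quarter) = 24; whole note = 32; dotted whole note = 48; eighth tied to sixteenth (eighth + sixteenth) = 6.
Sum: 24 + 1 + 4 + 2 + 56 + 24 + 32 + 48 + 6 = 197.
197 ÷ 48 = 4 complete bars with 5 left over.

4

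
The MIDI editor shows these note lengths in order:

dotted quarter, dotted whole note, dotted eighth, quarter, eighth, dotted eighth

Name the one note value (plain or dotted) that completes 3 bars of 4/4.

3 bars of 4/4 = 48 sixteenth notes.
Convert each value to sixteenth notes: dotted quarter = 6; dotted whole note = 24; dotted eighth = 3; quarter = 4; eighth = 2; dotted eighth = 3.
Adding: 6 + 24 + 3 + 4 + 2 + 3 = 42.
Remaining: 48 − 42 = 6 sixteenth notes, which is a dotted quarter note.

dotted quarter note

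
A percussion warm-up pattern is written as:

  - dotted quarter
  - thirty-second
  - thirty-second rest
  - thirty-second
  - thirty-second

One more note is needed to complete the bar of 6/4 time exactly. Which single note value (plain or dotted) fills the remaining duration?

whole note

The bar of 6/4 = 48 thirty-second notes.
Each duration in thirty-second notes: dotted quarter = 12; thirty-second = 1; thirty-second rest = 1; thirty-second = 1; thirty-second = 1.
Adding: 12 + 1 + 1 + 1 + 1 = 16.
Remaining: 48 − 16 = 32 thirty-second notes, which is a whole note.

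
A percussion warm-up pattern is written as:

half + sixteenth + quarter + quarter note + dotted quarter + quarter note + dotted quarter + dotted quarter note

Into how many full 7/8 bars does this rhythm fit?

One bar of 7/8 = 14 sixteenth notes.
Convert each value to sixteenth notes: half = 8; sixteenth = 1; quarter = 4; quarter note = 4; dotted quarter = 6; quarter note = 4; dotted quarter = 6; dotted quarter note = 6.
Sum: 8 + 1 + 4 + 4 + 6 + 4 + 6 + 6 = 39.
39 ÷ 14 = 2 complete bars with 11 left over.

2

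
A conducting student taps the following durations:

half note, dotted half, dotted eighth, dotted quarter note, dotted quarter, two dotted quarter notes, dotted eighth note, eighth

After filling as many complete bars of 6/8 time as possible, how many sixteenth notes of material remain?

4

One bar of 6/8 = 12 sixteenth notes.
Each duration in sixteenth notes: half note = 8; dotted half = 12; dotted eighth = 3; dotted quarter note = 6; dotted quarter = 6; dotted quarter note = 6; dotted quarter note = 6; dotted eighth note = 3; eighth = 2.
Total: 8 + 12 + 3 + 6 + 6 + 6 + 6 + 3 + 2 = 52.
52 ÷ 12 = 4 complete bars with 4 sixteenth notes remaining.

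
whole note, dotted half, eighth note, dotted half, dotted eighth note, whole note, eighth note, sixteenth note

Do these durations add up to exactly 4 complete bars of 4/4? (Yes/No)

One bar of 4/4 = 16 sixteenth notes, so 4 bars = 64.
Working in sixteenth notes: whole note = 16; dotted half = 12; eighth note = 2; dotted half = 12; dotted eighth note = 3; whole note = 16; eighth note = 2; sixteenth note = 1.
Altogether 16 + 12 + 2 + 12 + 3 + 16 + 2 + 1 = 64.
64 equals 64, so the answer is Yes.

Yes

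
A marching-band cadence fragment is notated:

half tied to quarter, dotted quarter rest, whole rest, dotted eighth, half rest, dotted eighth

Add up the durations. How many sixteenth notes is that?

48

In sixteenth notes: half tied to quarter (half + quarter) = 12; dotted quarter rest = 6; whole rest = 16; dotted eighth = 3; half rest = 8; dotted eighth = 3.
Altogether 12 + 6 + 16 + 3 + 8 + 3 = 48 sixteenth notes.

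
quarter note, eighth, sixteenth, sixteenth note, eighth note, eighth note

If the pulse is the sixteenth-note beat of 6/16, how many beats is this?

12

One sixteenth-note beat = 2 thirty-second notes.
Working in thirty-second notes: quarter note = 8; eighth = 4; sixteenth = 2; sixteenth note = 2; eighth note = 4; eighth note = 4.
Altogether 8 + 4 + 2 + 2 + 4 + 4 = 24.
24 ÷ 2 = 12 beats.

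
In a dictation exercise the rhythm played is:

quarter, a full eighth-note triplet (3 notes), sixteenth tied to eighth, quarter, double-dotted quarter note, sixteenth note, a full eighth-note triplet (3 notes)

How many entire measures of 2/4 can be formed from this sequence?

3

One bar of 2/4 = 8 sixteenth notes.
In sixteenth notes: quarter = 4; a full eighth-note triplet (3 notes) (three triplet eighths span one quarter) = 4; sixteenth tied to eighth (sixteenth + eighth) = 3; quarter = 4; double-dotted quarter note = 7; sixteenth note = 1; a full eighth-note triplet (3 notes) (three triplet eighths span one quarter) = 4.
Altogether 4 + 4 + 3 + 4 + 7 + 1 + 4 = 27.
27 ÷ 8 = 3 complete bars with 3 left over.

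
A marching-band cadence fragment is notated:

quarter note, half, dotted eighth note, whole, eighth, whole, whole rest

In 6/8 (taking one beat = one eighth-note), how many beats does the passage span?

32.5

One eighth-note beat = 2 sixteenth notes.
Working in sixteenth notes: quarter note = 4; half = 8; dotted eighth note = 3; whole = 16; eighth = 2; whole = 16; whole rest = 16.
Sum: 4 + 8 + 3 + 16 + 2 + 16 + 16 = 65.
65 ÷ 2 = 32.5 beats.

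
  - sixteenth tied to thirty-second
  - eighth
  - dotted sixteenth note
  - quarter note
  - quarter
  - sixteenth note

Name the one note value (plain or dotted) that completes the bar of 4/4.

The bar of 4/4 = 32 thirty-second notes.
Working in thirty-second notes: sixteenth tied to thirty-second (sixteenth + thirty-second) = 3; eighth = 4; dotted sixteenth note = 3; quarter note = 8; quarter = 8; sixteenth note = 2.
Adding: 3 + 4 + 3 + 8 + 8 + 2 = 28.
Remaining: 32 − 28 = 4 thirty-second notes, which is a eighth note.

eighth note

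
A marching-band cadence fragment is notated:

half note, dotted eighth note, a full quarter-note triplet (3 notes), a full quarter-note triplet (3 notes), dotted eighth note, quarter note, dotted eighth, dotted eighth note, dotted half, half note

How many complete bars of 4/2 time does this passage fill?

One bar of 4/2 = 32 sixteenth notes.
In sixteenth notes: half note = 8; dotted eighth note = 3; a full quarter-note triplet (3 notes) (three triplet quarters span one half) = 8; a full quarter-note triplet (3 notes) (three triplet quarters span one half) = 8; dotted eighth note = 3; quarter note = 4; dotted eighth = 3; dotted eighth note = 3; dotted half = 12; half note = 8.
Altogether 8 + 3 + 8 + 8 + 3 + 4 + 3 + 3 + 12 + 8 = 60.
60 ÷ 32 = 1 complete bar with 28 left over.

1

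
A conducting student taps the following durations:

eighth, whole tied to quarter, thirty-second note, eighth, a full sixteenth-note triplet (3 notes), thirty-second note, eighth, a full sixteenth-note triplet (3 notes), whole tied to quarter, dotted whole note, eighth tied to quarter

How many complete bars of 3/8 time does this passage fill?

One bar of 3/8 = 12 thirty-second notes.
Express everything in thirty-second notes: eighth = 4; whole tied to quarter (whole + quarter) = 40; thirty-second note = 1; eighth = 4; a full sixteenth-note triplet (3 notes) (three triplet sixteenths span one eighth) = 4; thirty-second note = 1; eighth = 4; a full sixteenth-note triplet (3 notes) (three triplet sixteenths span one eighth) = 4; whole tied to quarter (whole + quarter) = 40; dotted whole note = 48; eighth tied to quarter (eighth + quarter) = 12.
Adding: 4 + 40 + 1 + 4 + 4 + 1 + 4 + 4 + 40 + 48 + 12 = 162.
162 ÷ 12 = 13 complete bars with 6 left over.

13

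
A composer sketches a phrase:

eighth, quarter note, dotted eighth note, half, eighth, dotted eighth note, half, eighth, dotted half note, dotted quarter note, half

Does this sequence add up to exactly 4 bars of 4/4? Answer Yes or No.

No

One bar of 4/4 = 16 sixteenth notes, so 4 bars = 64.
Convert each value to sixteenth notes: eighth = 2; quarter note = 4; dotted eighth note = 3; half = 8; eighth = 2; dotted eighth note = 3; half = 8; eighth = 2; dotted half note = 12; dotted quarter note = 6; half = 8.
Total: 2 + 4 + 3 + 8 + 2 + 3 + 8 + 2 + 12 + 6 + 8 = 58.
58 falls short of 64, so the answer is No.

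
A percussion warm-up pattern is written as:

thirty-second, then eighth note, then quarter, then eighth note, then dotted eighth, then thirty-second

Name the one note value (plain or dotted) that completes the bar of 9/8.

The bar of 9/8 = 36 thirty-second notes.
Convert each value to thirty-second notes: thirty-second = 1; eighth note = 4; quarter = 8; eighth note = 4; dotted eighth = 6; thirty-second = 1.
Adding: 1 + 4 + 8 + 4 + 6 + 1 = 24.
Remaining: 36 − 24 = 12 thirty-second notes, which is a dotted quarter note.

dotted quarter note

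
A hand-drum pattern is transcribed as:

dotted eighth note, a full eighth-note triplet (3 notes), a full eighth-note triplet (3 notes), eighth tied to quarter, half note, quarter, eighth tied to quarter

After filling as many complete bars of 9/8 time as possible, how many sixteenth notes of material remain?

17

One bar of 9/8 = 18 sixteenth notes.
Express everything in sixteenth notes: dotted eighth note = 3; a full eighth-note triplet (3 notes) (three triplet eighths span one quarter) = 4; a full eighth-note triplet (3 notes) (three triplet eighths span one quarter) = 4; eighth tied to quarter (eighth + quarter) = 6; half note = 8; quarter = 4; eighth tied to quarter (eighth + quarter) = 6.
Sum: 3 + 4 + 4 + 6 + 8 + 4 + 6 = 35.
35 ÷ 18 = 1 complete bar with 17 sixteenth notes remaining.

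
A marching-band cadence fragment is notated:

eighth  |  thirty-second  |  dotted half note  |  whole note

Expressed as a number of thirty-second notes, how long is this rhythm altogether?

Each duration in thirty-second notes: eighth = 4; thirty-second = 1; dotted half note = 24; whole note = 32.
Altogether 4 + 1 + 24 + 32 = 61 thirty-second notes.

61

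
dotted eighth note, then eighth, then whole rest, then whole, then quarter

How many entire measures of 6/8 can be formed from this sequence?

One bar of 6/8 = 12 sixteenth notes.
Express everything in sixteenth notes: dotted eighth note = 3; eighth = 2; whole rest = 16; whole = 16; quarter = 4.
Adding: 3 + 2 + 16 + 16 + 4 = 41.
41 ÷ 12 = 3 complete bars with 5 left over.

3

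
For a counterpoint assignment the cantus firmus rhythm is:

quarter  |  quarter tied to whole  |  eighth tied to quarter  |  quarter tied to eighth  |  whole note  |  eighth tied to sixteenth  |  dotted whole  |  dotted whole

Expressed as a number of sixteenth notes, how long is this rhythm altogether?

Working in sixteenth notes: quarter = 4; quarter tied to whole (quarter + whole) = 20; eighth tied to quarter (eighth + quarter) = 6; quarter tied to eighth (quarter + eighth) = 6; whole note = 16; eighth tied to sixteenth (eighth + sixteenth) = 3; dotted whole = 24; dotted whole = 24.
Total: 4 + 20 + 6 + 6 + 16 + 3 + 24 + 24 = 103 sixteenth notes.

103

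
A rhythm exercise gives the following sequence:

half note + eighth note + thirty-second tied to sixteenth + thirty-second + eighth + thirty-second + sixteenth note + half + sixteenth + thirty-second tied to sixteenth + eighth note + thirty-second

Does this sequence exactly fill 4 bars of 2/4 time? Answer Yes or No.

No

One bar of 2/4 = 16 thirty-second notes, so 4 bars = 64.
In thirty-second notes: half note = 16; eighth note = 4; thirty-second tied to sixteenth (thirty-second + sixteenth) = 3; thirty-second = 1; eighth = 4; thirty-second = 1; sixteenth note = 2; half = 16; sixteenth = 2; thirty-second tied to sixteenth (thirty-second + sixteenth) = 3; eighth note = 4; thirty-second = 1.
Altogether 16 + 4 + 3 + 1 + 4 + 1 + 2 + 16 + 2 + 3 + 4 + 1 = 57.
57 falls short of 64, so the answer is No.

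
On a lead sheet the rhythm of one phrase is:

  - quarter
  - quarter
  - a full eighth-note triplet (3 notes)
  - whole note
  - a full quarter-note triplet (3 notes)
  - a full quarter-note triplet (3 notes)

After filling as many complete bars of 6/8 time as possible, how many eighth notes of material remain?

4

One bar of 6/8 = 3 quarter notes.
Working in quarter notes: quarter = 1; quarter = 1; a full eighth-note triplet (3 notes) (three triplet eighths span one quarter) = 1; whole note = 4; a full quarter-note triplet (3 notes) (three triplet quarters span one half) = 2; a full quarter-note triplet (3 notes) (three triplet quarters span one half) = 2.
Altogether 1 + 1 + 1 + 4 + 2 + 2 = 11.
11 ÷ 3 = 3 complete bars with 2 quarter notes remaining = 4 eighth notes.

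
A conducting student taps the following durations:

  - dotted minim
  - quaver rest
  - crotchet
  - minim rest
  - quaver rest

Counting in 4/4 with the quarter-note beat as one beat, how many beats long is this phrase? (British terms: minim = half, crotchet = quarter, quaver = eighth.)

7

One quarter-note beat = 2 eighth notes.
In eighth notes: dotted minim = 6; quaver rest = 1; crotchet = 2; minim rest = 4; quaver rest = 1.
Sum: 6 + 1 + 2 + 4 + 1 = 14.
14 ÷ 2 = 7 beats.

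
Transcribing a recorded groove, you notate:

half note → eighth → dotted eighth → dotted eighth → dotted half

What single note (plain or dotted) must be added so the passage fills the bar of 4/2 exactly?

quarter note

The bar of 4/2 = 32 sixteenth notes.
Working in sixteenth notes: half note = 8; eighth = 2; dotted eighth = 3; dotted eighth = 3; dotted half = 12.
Adding: 8 + 2 + 3 + 3 + 12 = 28.
Remaining: 32 − 28 = 4 sixteenth notes, which is a quarter note.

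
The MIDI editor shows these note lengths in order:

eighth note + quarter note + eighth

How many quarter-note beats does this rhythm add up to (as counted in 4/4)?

One quarter-note beat = 2 eighth notes.
Each duration in eighth notes: eighth note = 1; quarter note = 2; eighth = 1.
Total: 1 + 2 + 1 = 4.
4 ÷ 2 = 2 beats.

2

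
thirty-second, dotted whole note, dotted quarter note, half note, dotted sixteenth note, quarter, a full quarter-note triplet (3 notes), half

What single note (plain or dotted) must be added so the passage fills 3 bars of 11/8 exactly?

3 bars of 11/8 = 132 thirty-second notes.
Express everything in thirty-second notes: thirty-second = 1; dotted whole note = 48; dotted quarter note = 12; half note = 16; dotted sixteenth note = 3; quarter = 8; a full quarter-note triplet (3 notes) (three triplet quarters span one half) = 16; half = 16.
Total: 1 + 48 + 12 + 16 + 3 + 8 + 16 + 16 = 120.
Remaining: 132 − 120 = 12 thirty-second notes, which is a dotted quarter note.

dotted quarter note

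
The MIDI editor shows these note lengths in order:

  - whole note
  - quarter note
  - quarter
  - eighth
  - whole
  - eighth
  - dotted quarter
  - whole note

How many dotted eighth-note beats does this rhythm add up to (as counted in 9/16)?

One dotted eighth-note beat = 3 sixteenth notes.
In sixteenth notes: whole note = 16; quarter note = 4; quarter = 4; eighth = 2; whole = 16; eighth = 2; dotted quarter = 6; whole note = 16.
Total: 16 + 4 + 4 + 2 + 16 + 2 + 6 + 16 = 66.
66 ÷ 3 = 22 beats.

22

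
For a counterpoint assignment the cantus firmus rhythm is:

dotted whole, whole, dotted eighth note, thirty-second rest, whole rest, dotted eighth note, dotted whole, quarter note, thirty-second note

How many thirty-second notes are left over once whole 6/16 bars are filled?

One bar of 6/16 = 12 thirty-second notes.
Working in thirty-second notes: dotted whole = 48; whole = 32; dotted eighth note = 6; thirty-second rest = 1; whole rest = 32; dotted eighth note = 6; dotted whole = 48; quarter note = 8; thirty-second note = 1.
Altogether 48 + 32 + 6 + 1 + 32 + 6 + 48 + 8 + 1 = 182.
182 ÷ 12 = 15 complete bars with 2 thirty-second notes remaining.

2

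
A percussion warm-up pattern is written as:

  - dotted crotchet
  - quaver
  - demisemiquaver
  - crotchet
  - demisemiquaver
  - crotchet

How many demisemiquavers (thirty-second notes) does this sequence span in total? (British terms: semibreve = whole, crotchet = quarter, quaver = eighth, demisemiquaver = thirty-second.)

Convert each value to thirty-second notes: dotted crotchet = 12; quaver = 4; demisemiquaver = 1; crotchet = 8; demisemiquaver = 1; crotchet = 8.
Sum: 12 + 4 + 1 + 8 + 1 + 8 = 34 thirty-second notes.

34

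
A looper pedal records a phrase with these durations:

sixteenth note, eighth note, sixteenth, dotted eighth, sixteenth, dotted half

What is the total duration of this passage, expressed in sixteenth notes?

20

Convert each value to sixteenth notes: sixteenth note = 1; eighth note = 2; sixteenth = 1; dotted eighth = 3; sixteenth = 1; dotted half = 12.
Total: 1 + 2 + 1 + 3 + 1 + 12 = 20 sixteenth notes.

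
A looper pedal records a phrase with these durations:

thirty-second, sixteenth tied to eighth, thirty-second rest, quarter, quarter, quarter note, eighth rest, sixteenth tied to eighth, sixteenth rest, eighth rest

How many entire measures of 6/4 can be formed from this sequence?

1

One bar of 6/4 = 48 thirty-second notes.
Express everything in thirty-second notes: thirty-second = 1; sixteenth tied to eighth (sixteenth + eighth) = 6; thirty-second rest = 1; quarter = 8; quarter = 8; quarter note = 8; eighth rest = 4; sixteenth tied to eighth (sixteenth + eighth) = 6; sixteenth rest = 2; eighth rest = 4.
Altogether 1 + 6 + 1 + 8 + 8 + 8 + 4 + 6 + 2 + 4 = 48.
48 ÷ 48 = 1 complete bar with 0 left over.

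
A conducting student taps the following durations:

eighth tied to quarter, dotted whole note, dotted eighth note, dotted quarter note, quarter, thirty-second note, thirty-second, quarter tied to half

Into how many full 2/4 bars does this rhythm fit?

One bar of 2/4 = 16 thirty-second notes.
Convert each value to thirty-second notes: eighth tied to quarter (eighth + quarter) = 12; dotted whole note = 48; dotted eighth note = 6; dotted quarter note = 12; quarter = 8; thirty-second note = 1; thirty-second = 1; quarter tied to half (quarter + half) = 24.
Altogether 12 + 48 + 6 + 12 + 8 + 1 + 1 + 24 = 112.
112 ÷ 16 = 7 complete bars with 0 left over.

7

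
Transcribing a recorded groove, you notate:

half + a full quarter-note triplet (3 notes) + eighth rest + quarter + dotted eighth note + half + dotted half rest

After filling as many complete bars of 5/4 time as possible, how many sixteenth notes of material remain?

5

One bar of 5/4 = 20 sixteenth notes.
In sixteenth notes: half = 8; a full quarter-note triplet (3 notes) (three triplet quarters span one half) = 8; eighth rest = 2; quarter = 4; dotted eighth note = 3; half = 8; dotted half rest = 12.
Total: 8 + 8 + 2 + 4 + 3 + 8 + 12 = 45.
45 ÷ 20 = 2 complete bars with 5 sixteenth notes remaining.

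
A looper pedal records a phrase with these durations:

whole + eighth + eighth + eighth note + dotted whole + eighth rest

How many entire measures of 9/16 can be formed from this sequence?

5

One bar of 9/16 = 9 sixteenth notes.
In sixteenth notes: whole = 16; eighth = 2; eighth = 2; eighth note = 2; dotted whole = 24; eighth rest = 2.
Total: 16 + 2 + 2 + 2 + 24 + 2 = 48.
48 ÷ 9 = 5 complete bars with 3 left over.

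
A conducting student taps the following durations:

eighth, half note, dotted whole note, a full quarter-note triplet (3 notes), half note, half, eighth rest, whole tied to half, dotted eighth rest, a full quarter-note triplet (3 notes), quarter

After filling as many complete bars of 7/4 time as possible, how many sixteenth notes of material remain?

15

One bar of 7/4 = 28 sixteenth notes.
Each duration in sixteenth notes: eighth = 2; half note = 8; dotted whole note = 24; a full quarter-note triplet (3 notes) (three triplet quarters span one half) = 8; half note = 8; half = 8; eighth rest = 2; whole tied to half (whole + half) = 24; dotted eighth rest = 3; a full quarter-note triplet (3 notes) (three triplet quarters span one half) = 8; quarter = 4.
Adding: 2 + 8 + 24 + 8 + 8 + 8 + 2 + 24 + 3 + 8 + 4 = 99.
99 ÷ 28 = 3 complete bars with 15 sixteenth notes remaining.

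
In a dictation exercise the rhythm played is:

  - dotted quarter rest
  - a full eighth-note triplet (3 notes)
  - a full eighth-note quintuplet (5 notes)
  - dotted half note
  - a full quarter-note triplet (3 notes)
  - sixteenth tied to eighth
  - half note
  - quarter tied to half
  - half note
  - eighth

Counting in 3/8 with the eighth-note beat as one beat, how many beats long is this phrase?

One eighth-note beat = 2 sixteenth notes.
Express everything in sixteenth notes: dotted quarter rest = 6; a full eighth-note triplet (3 notes) (three triplet eighths span one quarter) = 4; a full eighth-note quintuplet (5 notes) (five quintuplet eighths span one half) = 8; dotted half note = 12; a full quarter-note triplet (3 notes) (three triplet quarters span one half) = 8; sixteenth tied to eighth (sixteenth + eighth) = 3; half note = 8; quarter tied to half (quarter + half) = 12; half note = 8; eighth = 2.
Altogether 6 + 4 + 8 + 12 + 8 + 3 + 8 + 12 + 8 + 2 = 71.
71 ÷ 2 = 35.5 beats.

35.5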